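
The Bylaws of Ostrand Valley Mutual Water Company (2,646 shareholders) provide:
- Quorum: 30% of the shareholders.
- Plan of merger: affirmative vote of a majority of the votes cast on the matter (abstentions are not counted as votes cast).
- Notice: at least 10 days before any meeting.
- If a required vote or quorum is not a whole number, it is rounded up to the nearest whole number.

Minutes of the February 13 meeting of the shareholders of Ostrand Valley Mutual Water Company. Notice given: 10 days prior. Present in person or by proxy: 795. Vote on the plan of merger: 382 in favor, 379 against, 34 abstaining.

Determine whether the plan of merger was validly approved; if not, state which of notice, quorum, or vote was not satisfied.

Notice: 10 days given; 10 required. Satisfied.
Quorum: 30% of 2,646 = 793.80, rounded up to 794; 795 present. Satisfied.
Vote: requires a majority of the votes cast (795 − 34 abstaining = 761); a majority of 761 is 381, so 381 needed; 382 in favor. Satisfied.

Valid — all requirements satisfied.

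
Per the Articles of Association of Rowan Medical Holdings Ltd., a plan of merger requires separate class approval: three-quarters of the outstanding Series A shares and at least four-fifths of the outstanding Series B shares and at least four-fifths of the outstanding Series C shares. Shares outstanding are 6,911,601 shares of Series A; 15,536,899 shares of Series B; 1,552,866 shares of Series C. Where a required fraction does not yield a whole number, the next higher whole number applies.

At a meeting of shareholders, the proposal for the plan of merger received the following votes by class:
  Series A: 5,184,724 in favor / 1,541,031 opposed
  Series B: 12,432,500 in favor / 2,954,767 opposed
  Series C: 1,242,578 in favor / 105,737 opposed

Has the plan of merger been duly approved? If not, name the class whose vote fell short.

Series A: 3/4 of 6911601 = 5183700.75, rounded up to 5183701; 5,183,701 required, 5,184,724 in favor — approved.
Series B: 4/5 of 15536899 = 12429519.20, rounded up to 12429520; 12,429,520 required, 12,432,500 in favor — approved.
Series C: 4/5 of 1552866 = 1242292.80, rounded up to 1242293; 1,242,293 required, 1,242,578 in favor — approved.

Approved — every class gave the required vote.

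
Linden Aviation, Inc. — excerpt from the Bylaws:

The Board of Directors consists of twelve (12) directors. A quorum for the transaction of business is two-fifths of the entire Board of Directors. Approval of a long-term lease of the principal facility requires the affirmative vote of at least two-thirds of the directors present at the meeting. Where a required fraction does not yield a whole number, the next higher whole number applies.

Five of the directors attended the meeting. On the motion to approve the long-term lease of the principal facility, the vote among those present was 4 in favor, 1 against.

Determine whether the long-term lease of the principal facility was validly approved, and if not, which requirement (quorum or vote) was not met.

Valid — all requirements satisfied.

Quorum: 5 present; quorum is 5. Satisfied.
Vote: the long-term lease of the principal facility requires two-thirds of the directors present (5). 2/3 of 5 = 3.33, rounded up to 4, so 4 affirmative votes are needed; 4 voted in favor. Satisfied.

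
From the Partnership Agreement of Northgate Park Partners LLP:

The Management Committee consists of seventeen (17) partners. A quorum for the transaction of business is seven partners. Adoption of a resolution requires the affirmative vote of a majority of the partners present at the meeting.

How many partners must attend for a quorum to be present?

7

The quorum is fixed at 7.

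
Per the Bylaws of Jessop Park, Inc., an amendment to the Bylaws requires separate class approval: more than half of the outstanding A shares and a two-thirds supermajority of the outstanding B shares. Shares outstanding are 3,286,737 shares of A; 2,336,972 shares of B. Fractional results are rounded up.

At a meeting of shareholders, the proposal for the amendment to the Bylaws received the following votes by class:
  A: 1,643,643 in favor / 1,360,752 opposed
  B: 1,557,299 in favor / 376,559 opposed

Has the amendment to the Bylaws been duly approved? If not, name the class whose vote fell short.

Not approved — the B shares did not give the required vote.

A: a majority of 3286737 is 1643369; 1,643,369 required, 1,643,643 in favor — approved.
B: 2/3 of 2336972 = 1557981.33, rounded up to 1557982; 1,557,982 required, 1,557,299 in favor — not approved.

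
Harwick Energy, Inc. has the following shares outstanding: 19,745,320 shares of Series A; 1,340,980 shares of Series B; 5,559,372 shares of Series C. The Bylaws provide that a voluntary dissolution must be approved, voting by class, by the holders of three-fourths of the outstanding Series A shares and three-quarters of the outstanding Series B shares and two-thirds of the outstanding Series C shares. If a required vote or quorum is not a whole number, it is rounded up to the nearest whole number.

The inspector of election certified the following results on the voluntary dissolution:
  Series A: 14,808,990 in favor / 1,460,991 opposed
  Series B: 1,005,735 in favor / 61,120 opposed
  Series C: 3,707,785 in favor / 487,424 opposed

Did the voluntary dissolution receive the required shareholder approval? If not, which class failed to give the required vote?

Approved — every class gave the required vote.

Series A: 3/4 of 19745320 = 14808990; 14,808,990 required, 14,808,990 in favor — approved.
Series B: 3/4 of 1340980 = 1005735; 1,005,735 required, 1,005,735 in favor — approved.
Series C: 2/3 of 5559372 = 3706248; 3,706,248 required, 3,707,785 in favor — approved.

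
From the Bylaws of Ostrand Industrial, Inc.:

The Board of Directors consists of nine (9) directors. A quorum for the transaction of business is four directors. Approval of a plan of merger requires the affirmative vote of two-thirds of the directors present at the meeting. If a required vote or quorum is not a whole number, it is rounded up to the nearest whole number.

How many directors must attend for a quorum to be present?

4

The quorum is fixed at 4.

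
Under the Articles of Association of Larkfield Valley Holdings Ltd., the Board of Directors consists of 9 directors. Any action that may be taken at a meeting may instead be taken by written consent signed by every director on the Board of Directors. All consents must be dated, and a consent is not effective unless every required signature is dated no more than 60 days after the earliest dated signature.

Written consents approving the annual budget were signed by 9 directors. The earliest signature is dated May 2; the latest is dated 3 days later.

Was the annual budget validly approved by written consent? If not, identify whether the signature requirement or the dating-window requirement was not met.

Signatures required: all of 9 — unanimous means all 9, so 9 needed; 9 signed. Sufficient.
Dating window: the latest signature is 3 days after the earliest; the limit is 60 days. Within the window.

Effective — both the signature and dating-window requirements are satisfied.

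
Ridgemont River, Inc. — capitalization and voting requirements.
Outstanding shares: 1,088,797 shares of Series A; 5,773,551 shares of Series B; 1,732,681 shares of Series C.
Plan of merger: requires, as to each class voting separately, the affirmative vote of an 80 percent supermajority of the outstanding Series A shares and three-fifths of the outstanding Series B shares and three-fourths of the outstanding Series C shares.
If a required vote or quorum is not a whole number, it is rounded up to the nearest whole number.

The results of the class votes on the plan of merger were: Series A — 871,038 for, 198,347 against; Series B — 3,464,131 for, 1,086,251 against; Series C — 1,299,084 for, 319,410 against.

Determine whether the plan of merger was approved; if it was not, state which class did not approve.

Series A: 4/5 of 1088797 = 871037.60, rounded up to 871038; 871,038 required, 871,038 in favor — approved.
Series B: 3/5 of 5773551 = 3464130.60, rounded up to 3464131; 3,464,131 required, 3,464,131 in favor — approved.
Series C: 3/4 of 1732681 = 1299510.75, rounded up to 1299511; 1,299,511 required, 1,299,084 in favor — not approved.

Not approved — the Series C shares did not give the required vote.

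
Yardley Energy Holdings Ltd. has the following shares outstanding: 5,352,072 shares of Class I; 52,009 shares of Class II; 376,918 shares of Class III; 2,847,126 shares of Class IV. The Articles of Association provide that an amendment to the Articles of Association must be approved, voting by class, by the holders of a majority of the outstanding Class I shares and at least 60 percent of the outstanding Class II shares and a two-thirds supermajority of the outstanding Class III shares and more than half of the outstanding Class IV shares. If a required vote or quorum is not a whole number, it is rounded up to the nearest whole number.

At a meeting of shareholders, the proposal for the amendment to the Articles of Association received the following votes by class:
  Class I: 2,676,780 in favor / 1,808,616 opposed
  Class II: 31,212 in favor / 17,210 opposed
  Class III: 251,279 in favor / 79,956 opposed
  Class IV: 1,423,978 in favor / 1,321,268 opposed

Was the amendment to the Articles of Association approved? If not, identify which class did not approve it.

Class I: a majority of 5352072 is 2676037; 2,676,037 required, 2,676,780 in favor — approved.
Class II: 3/5 of 52009 = 31205.40, rounded up to 31206; 31,206 required, 31,212 in favor — approved.
Class III: 2/3 of 376918 = 251278.67, rounded up to 251279; 251,279 required, 251,279 in favor — approved.
Class IV: a majority of 2847126 is 1423564; 1,423,564 required, 1,423,978 in favor — approved.

Approved — every class gave the required vote.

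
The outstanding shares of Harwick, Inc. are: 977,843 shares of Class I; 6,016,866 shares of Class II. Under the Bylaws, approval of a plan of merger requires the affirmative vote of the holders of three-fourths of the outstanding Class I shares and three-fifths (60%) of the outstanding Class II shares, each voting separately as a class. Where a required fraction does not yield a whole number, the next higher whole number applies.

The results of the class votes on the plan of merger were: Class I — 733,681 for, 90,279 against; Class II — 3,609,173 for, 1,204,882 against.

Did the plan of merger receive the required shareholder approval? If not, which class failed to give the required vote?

Not approved — the Class II shares did not give the required vote.

Class I: 3/4 of 977843 = 733382.25, rounded up to 733383; 733,383 required, 733,681 in favor — approved.
Class II: 3/5 of 6016866 = 3610119.60, rounded up to 3610120; 3,610,120 required, 3,609,173 in favor — not approved.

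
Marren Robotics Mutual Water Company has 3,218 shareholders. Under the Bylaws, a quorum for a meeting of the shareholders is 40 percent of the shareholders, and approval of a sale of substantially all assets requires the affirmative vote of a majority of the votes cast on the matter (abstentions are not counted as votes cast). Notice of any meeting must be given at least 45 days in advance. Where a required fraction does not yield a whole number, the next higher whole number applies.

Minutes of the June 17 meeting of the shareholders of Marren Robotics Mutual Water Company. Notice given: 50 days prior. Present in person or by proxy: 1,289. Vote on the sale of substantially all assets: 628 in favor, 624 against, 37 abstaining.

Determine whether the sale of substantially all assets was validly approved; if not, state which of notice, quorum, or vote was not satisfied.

Notice: 50 days given; 45 required. Satisfied.
Quorum: 40% of 3,218 = 1,287.20, rounded up to 1,288; 1,289 present. Satisfied.
Vote: requires a majority of the votes cast (1,289 − 37 abstaining = 1,252); a majority of 1252 is 627, so 627 needed; 628 in favor. Satisfied.

Valid — all requirements satisfied.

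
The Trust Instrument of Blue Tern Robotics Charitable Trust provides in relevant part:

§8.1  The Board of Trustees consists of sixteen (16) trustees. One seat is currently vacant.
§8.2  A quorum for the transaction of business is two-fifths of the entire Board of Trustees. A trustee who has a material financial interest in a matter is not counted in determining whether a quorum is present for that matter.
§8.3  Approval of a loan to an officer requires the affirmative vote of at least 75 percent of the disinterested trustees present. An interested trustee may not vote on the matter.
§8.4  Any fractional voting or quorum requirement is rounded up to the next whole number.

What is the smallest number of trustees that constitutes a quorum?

2/5 of 16 = 6.40, rounded up to 7.

7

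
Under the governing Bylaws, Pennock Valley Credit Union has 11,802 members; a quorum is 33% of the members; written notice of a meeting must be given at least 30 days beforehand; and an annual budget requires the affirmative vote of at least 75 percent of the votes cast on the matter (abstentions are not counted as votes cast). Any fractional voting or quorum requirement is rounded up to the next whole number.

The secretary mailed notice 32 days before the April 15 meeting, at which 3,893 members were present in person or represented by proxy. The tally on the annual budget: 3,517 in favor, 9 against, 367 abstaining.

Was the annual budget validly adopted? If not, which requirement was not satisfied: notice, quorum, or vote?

Notice: 32 days given; 30 required. Satisfied.
Quorum: 33% of 11,802 = 3,894.66, rounded up to 3,895; 3,893 present. Not satisfied.
Vote: requires three-fourths of the votes cast (3,893 − 367 abstaining = 3,526); 3/4 of 3526 = 2644.50, rounded up to 2645, so 2,645 needed; 3,517 in favor. Satisfied.

Invalid — quorum requirement not satisfied.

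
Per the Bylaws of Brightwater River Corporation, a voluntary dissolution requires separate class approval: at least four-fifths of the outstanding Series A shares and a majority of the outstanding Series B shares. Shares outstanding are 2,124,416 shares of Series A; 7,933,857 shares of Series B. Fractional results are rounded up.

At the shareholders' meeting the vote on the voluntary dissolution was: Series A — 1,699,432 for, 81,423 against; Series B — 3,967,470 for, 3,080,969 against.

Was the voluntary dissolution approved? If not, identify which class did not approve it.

Series A: 4/5 of 2124416 = 1699532.80, rounded up to 1699533; 1,699,533 required, 1,699,432 in favor — not approved.
Series B: a majority of 7933857 is 3966929; 3,966,929 required, 3,967,470 in favor — approved.

Not approved — the Series A shares did not give the required vote.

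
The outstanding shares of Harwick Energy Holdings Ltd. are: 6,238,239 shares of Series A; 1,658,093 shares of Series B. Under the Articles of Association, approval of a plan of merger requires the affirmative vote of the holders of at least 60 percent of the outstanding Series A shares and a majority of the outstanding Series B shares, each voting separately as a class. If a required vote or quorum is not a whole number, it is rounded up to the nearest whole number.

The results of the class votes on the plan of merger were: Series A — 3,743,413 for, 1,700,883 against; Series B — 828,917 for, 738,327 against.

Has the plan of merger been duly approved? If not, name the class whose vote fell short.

Not approved — the Series B shares did not give the required vote.

Series A: 3/5 of 6238239 = 3742943.40, rounded up to 3742944; 3,742,944 required, 3,743,413 in favor — approved.
Series B: a majority of 1658093 is 829047; 829,047 required, 828,917 in favor — not approved.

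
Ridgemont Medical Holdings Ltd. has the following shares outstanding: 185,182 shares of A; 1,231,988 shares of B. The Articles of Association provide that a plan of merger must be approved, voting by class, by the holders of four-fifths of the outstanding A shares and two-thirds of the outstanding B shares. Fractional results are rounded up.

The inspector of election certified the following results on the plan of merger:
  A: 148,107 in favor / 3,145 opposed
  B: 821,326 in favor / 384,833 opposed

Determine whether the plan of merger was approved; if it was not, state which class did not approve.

A: 4/5 of 185182 = 148145.60, rounded up to 148146; 148,146 required, 148,107 in favor — not approved.
B: 2/3 of 1231988 = 821325.33, rounded up to 821326; 821,326 required, 821,326 in favor — approved.

Not approved — the A shares did not give the required vote.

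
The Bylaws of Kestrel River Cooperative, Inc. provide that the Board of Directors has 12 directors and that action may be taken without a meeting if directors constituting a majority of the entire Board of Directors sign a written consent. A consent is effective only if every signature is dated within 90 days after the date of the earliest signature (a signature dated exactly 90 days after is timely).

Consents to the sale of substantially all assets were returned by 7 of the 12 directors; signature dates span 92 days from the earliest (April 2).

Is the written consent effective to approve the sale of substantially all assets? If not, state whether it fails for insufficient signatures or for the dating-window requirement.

Not effective — dating-window requirement not satisfied.

Signatures required: a majority of 12 — a majority of 12 is 7, so 7 needed; 7 signed. Sufficient.
Dating window: the latest signature is 92 days after the earliest; the limit is 90 days. Outside the window.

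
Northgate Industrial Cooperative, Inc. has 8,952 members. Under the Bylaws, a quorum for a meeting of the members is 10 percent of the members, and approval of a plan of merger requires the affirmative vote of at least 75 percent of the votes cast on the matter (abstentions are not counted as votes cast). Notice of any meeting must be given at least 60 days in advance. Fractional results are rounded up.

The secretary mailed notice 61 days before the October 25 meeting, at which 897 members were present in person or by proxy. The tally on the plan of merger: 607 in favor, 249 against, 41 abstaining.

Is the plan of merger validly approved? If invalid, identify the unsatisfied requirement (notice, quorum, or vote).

Notice: 61 days given; 60 required. Satisfied.
Quorum: 10% of 8,952 = 895.20, rounded up to 896; 897 present. Satisfied.
Vote: requires three-fourths of the votes cast (897 − 41 abstaining = 856); 3/4 of 856 = 642, so 642 needed; 607 in favor. Not satisfied.

Invalid — vote requirement not satisfied.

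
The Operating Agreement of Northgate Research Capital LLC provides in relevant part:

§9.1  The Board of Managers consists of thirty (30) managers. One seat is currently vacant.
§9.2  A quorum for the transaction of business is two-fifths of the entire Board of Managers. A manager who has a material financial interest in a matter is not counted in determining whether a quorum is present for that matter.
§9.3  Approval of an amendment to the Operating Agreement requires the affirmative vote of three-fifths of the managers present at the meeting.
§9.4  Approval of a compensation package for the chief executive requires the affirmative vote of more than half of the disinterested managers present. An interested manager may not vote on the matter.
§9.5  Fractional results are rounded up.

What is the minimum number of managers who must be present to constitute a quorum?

2/5 of 30 = 12.

12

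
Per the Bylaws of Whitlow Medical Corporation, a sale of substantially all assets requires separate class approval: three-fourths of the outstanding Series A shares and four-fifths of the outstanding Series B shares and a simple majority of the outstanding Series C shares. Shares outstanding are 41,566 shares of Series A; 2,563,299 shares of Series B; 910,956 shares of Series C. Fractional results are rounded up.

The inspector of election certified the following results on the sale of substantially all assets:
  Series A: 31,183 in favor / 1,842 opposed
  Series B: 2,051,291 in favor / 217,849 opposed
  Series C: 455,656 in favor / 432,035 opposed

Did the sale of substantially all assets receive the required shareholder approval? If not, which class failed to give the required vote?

Series A: 3/4 of 41566 = 31174.50, rounded up to 31175; 31,175 required, 31,183 in favor — approved.
Series B: 4/5 of 2563299 = 2050639.20, rounded up to 2050640; 2,050,640 required, 2,051,291 in favor — approved.
Series C: a majority of 910956 is 455479; 455,479 required, 455,656 in favor — approved.

Approved — every class gave the required vote.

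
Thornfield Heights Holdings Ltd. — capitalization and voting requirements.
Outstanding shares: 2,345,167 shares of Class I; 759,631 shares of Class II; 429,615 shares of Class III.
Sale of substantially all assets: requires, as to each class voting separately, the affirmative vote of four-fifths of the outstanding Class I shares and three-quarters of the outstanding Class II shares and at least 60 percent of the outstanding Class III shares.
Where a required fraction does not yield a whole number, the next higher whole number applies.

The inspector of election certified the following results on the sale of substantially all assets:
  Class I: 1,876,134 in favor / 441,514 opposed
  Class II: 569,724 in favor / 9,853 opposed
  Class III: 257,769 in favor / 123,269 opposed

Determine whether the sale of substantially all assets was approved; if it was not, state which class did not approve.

Class I: 4/5 of 2345167 = 1876133.60, rounded up to 1876134; 1,876,134 required, 1,876,134 in favor — approved.
Class II: 3/4 of 759631 = 569723.25, rounded up to 569724; 569,724 required, 569,724 in favor — approved.
Class III: 3/5 of 429615 = 257769; 257,769 required, 257,769 in favor — approved.

Approved — every class gave the required vote.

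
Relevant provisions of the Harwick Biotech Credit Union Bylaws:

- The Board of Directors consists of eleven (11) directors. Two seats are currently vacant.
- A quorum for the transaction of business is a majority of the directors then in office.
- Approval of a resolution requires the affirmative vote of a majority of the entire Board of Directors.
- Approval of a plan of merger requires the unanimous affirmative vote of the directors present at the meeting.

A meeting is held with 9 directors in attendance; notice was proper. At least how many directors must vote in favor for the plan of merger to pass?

9

The plan of merger requires the unanimous vote of the directors present (9).
Unanimous means all 9.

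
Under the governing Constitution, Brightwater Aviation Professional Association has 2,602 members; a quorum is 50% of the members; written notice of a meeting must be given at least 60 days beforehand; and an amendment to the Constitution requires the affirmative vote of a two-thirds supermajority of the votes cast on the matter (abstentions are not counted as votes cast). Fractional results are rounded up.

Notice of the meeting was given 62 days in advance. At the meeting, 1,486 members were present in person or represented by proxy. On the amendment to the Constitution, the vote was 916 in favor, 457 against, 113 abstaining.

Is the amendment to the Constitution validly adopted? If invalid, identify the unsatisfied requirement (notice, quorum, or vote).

Notice: 62 days given; 60 required. Satisfied.
Quorum: 50% of 2,602 = 1,301; 1,486 present. Satisfied.
Vote: requires two-thirds of the votes cast (1,486 − 113 abstaining = 1,373); 2/3 of 1373 = 915.33, rounded up to 916, so 916 needed; 916 in favor. Satisfied.

Valid — all requirements satisfied.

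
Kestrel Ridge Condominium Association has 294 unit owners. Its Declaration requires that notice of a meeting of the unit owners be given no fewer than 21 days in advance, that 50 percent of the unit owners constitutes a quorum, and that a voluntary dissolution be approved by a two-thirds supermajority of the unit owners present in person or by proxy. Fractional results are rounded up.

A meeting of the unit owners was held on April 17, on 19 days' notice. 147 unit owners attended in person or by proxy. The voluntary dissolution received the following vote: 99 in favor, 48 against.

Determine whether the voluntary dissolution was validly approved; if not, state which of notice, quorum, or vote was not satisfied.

Invalid — notice requirement not satisfied.

Notice: 19 days given; 21 required. Not satisfied.
Quorum: 50% of 294 = 147; 147 present. Satisfied.
Vote: requires two-thirds of those present (147); 2/3 of 147 = 98, so 98 needed; 99 in favor. Satisfied.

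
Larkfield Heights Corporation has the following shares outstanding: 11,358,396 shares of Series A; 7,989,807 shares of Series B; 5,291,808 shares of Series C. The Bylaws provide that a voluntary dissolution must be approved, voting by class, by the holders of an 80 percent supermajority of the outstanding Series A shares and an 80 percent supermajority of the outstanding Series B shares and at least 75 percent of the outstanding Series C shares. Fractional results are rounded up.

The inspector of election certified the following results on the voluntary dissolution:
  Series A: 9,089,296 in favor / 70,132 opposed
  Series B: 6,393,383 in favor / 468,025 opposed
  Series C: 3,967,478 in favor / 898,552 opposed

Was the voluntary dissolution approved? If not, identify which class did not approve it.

Series A: 4/5 of 11358396 = 9086716.80, rounded up to 9086717; 9,086,717 required, 9,089,296 in favor — approved.
Series B: 4/5 of 7989807 = 6391845.60, rounded up to 6391846; 6,391,846 required, 6,393,383 in favor — approved.
Series C: 3/4 of 5291808 = 3968856; 3,968,856 required, 3,967,478 in favor — not approved.

Not approved — the Series C shares did not give the required vote.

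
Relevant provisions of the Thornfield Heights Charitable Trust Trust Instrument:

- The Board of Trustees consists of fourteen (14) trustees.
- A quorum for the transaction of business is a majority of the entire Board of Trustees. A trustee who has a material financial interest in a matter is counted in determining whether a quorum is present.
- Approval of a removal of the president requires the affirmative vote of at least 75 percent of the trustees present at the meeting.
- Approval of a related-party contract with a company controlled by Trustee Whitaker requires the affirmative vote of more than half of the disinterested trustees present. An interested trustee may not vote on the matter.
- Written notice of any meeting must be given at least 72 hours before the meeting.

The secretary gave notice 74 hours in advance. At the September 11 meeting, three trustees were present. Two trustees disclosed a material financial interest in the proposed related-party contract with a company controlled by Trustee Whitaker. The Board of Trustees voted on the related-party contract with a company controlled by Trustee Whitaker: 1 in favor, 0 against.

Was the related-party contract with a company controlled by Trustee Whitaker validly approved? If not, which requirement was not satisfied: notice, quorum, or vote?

Notice: 74 hours given; 72 required (74 ≥ 72). Satisfied.
Quorum: 3 present (interested trustees count toward quorum); quorum is 8. Not satisfied.
Vote: the related-party contract with a company controlled by Trustee Whitaker requires a majority of the disinterested trustees present (3 − 2 = 1). A majority of 1 is 1, so 1 affirmative vote is needed; 1 voted in favor. Satisfied. (Moot — without a quorum no business can be validly transacted.)

Invalid — quorum requirement not satisfied.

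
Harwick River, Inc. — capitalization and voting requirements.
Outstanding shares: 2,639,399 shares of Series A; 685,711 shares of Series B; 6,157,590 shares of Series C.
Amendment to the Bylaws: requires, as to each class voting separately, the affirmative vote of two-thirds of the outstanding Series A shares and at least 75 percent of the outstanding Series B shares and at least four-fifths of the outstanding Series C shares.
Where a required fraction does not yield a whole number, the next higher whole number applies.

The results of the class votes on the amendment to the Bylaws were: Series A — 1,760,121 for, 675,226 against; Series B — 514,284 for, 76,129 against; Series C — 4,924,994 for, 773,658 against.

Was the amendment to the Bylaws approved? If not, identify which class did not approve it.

Not approved — the Series C shares did not give the required vote.

Series A: 2/3 of 2639399 = 1759599.33, rounded up to 1759600; 1,759,600 required, 1,760,121 in favor — approved.
Series B: 3/4 of 685711 = 514283.25, rounded up to 514284; 514,284 required, 514,284 in favor — approved.
Series C: 4/5 of 6157590 = 4926072; 4,926,072 required, 4,924,994 in favor — not approved.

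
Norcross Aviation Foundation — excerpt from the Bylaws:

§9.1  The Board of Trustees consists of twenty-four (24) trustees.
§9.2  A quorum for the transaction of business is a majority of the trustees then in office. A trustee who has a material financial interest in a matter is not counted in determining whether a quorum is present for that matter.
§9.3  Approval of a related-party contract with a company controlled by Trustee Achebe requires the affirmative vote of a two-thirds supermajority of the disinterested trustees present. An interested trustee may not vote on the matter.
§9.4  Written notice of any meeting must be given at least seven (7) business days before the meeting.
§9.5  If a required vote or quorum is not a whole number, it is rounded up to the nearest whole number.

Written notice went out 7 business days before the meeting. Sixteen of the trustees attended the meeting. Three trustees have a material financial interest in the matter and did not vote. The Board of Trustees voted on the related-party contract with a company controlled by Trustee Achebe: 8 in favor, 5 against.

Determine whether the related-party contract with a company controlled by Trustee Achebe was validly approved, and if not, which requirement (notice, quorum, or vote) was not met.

Notice: 7 business days given; 7 required (7 ≥ 7). Satisfied.
Quorum: 16 present, but the 3 interested trustees do not count, leaving 13. Quorum is 13. Satisfied.
Vote: the related-party contract with a company controlled by Trustee Achebe requires two-thirds of the disinterested trustees present (16 − 3 = 13). 2/3 of 13 = 8.67, rounded up to 9, so 9 affirmative votes are needed; 8 voted in favor. Not satisfied.

Invalid — vote requirement not satisfied.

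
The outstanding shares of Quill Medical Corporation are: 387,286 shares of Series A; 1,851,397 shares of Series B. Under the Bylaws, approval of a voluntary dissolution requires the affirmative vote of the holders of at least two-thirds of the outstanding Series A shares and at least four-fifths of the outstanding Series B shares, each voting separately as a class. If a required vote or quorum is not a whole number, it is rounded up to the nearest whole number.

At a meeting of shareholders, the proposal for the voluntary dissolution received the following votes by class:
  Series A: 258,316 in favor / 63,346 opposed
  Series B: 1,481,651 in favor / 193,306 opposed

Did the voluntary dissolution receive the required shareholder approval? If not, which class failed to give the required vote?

Series A: 2/3 of 387286 = 258190.67, rounded up to 258191; 258,191 required, 258,316 in favor — approved.
Series B: 4/5 of 1851397 = 1481117.60, rounded up to 1481118; 1,481,118 required, 1,481,651 in favor — approved.

Approved — every class gave the required vote.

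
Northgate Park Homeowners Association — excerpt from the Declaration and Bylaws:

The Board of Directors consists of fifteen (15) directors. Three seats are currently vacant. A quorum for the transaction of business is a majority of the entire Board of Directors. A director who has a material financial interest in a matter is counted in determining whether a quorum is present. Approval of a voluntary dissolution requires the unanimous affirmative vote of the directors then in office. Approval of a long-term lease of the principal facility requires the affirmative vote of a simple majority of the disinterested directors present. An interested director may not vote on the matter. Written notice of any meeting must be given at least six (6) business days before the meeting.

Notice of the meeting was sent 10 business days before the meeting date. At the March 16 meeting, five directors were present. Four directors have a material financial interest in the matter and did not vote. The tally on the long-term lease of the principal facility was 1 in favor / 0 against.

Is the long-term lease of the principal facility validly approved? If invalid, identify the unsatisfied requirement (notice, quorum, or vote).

Invalid — quorum requirement not satisfied.

Notice: 10 business days given; 6 required (10 ≥ 6). Satisfied.
Quorum: 5 present (interested directors count toward quorum); quorum is 8. Not satisfied.
Vote: the long-term lease of the principal facility requires a majority of the disinterested directors present (5 − 4 = 1). A majority of 1 is 1, so 1 affirmative vote is needed; 1 voted in favor. Satisfied. (Moot — without a quorum no business can be validly transacted.)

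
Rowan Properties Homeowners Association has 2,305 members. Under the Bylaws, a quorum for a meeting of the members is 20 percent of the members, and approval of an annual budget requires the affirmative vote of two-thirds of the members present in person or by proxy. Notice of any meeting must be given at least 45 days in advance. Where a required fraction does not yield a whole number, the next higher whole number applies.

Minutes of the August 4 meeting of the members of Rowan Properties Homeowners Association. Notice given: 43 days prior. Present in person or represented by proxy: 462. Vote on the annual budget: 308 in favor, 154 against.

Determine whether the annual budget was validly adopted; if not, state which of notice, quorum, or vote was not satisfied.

Notice: 43 days given; 45 required. Not satisfied.
Quorum: 20% of 2,305 = 461; 462 present. Satisfied.
Vote: requires two-thirds of those present (462); 2/3 of 462 = 308, so 308 needed; 308 in favor. Satisfied.

Invalid — notice requirement not satisfied.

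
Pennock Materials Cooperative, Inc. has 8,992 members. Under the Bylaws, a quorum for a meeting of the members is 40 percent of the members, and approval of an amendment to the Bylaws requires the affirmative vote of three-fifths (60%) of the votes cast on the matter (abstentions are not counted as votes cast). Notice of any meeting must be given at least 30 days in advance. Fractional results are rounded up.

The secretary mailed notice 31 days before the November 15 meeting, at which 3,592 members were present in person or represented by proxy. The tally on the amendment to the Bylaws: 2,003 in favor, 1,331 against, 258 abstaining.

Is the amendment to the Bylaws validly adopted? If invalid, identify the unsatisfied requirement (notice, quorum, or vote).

Invalid — quorum requirement not satisfied.

Notice: 31 days given; 30 required. Satisfied.
Quorum: 40% of 8,992 = 3,596.80, rounded up to 3,597; 3,592 present. Not satisfied.
Vote: requires three-fifths of the votes cast (3,592 − 258 abstaining = 3,334); 3/5 of 3334 = 2000.40, rounded up to 2001, so 2,001 needed; 2,003 in favor. Satisfied.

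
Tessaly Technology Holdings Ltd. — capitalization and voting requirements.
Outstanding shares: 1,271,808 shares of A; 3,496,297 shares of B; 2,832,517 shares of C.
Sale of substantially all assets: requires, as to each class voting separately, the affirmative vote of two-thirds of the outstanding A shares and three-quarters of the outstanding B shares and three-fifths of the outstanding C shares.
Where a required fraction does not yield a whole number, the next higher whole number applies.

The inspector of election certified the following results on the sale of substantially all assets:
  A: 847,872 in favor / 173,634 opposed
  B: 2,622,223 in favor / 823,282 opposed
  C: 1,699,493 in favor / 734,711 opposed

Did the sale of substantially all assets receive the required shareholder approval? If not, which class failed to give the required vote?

A: 2/3 of 1271808 = 847872; 847,872 required, 847,872 in favor — approved.
B: 3/4 of 3496297 = 2622222.75, rounded up to 2622223; 2,622,223 required, 2,622,223 in favor — approved.
C: 3/5 of 2832517 = 1699510.20, rounded up to 1699511; 1,699,511 required, 1,699,493 in favor — not approved.

Not approved — the C shares did not give the required vote.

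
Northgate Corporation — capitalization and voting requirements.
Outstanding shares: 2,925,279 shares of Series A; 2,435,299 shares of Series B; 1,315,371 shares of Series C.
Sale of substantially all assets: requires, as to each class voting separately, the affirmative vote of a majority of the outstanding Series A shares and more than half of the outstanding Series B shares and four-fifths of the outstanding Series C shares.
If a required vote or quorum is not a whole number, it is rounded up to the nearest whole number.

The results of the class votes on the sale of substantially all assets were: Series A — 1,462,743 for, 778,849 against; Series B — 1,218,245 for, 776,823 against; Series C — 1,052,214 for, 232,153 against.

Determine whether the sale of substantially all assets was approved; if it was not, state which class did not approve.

Series A: a majority of 2925279 is 1462640; 1,462,640 required, 1,462,743 in favor — approved.
Series B: a majority of 2435299 is 1217650; 1,217,650 required, 1,218,245 in favor — approved.
Series C: 4/5 of 1315371 = 1052296.80, rounded up to 1052297; 1,052,297 required, 1,052,214 in favor — not approved.

Not approved — the Series C shares did not give the required vote.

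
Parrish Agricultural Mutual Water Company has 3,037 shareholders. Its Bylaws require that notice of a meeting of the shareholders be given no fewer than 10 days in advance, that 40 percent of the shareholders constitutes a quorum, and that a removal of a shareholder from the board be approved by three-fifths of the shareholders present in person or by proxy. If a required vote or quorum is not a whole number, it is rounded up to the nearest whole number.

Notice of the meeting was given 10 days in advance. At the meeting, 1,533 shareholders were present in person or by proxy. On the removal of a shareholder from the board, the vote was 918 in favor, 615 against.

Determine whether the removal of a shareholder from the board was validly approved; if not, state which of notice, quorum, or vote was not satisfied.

Notice: 10 days given; 10 required. Satisfied.
Quorum: 40% of 3,037 = 1,214.80, rounded up to 1,215; 1,533 present. Satisfied.
Vote: requires three-fifths of those present (1,533); 3/5 of 1533 = 919.80, rounded up to 920, so 920 needed; 918 in favor. Not satisfied.

Invalid — vote requirement not satisfied.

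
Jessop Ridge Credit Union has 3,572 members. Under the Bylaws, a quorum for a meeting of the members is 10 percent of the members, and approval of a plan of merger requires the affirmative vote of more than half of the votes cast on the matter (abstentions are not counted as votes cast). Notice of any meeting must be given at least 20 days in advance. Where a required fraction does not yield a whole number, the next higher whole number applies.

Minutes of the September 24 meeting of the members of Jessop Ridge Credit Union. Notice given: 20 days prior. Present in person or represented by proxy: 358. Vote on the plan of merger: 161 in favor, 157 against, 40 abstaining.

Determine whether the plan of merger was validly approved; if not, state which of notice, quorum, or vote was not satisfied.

Valid — all requirements satisfied.

Notice: 20 days given; 20 required. Satisfied.
Quorum: 10% of 3,572 = 357.20, rounded up to 358; 358 present. Satisfied.
Vote: requires a majority of the votes cast (358 − 40 abstaining = 318); a majority of 318 is 160, so 160 needed; 161 in favor. Satisfied.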